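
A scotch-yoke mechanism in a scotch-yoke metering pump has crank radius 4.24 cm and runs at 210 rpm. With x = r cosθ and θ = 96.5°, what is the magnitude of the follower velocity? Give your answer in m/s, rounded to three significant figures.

0.926

ω = 21.99 rad/s (from 210 rpm).
x = r cosθ ⇒ ẋ = −rω sinθ.
|v| = rω|sinθ| = 0.0424·21.99·|sin 96.5°| = 0.92643 m/s.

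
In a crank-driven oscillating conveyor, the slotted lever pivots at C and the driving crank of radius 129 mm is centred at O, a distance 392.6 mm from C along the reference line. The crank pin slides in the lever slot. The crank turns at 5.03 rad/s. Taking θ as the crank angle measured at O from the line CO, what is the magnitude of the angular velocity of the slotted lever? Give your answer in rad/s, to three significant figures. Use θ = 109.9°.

ω = 5.03 rad/s
Crank pin A relative to C: A = (d + r cosθ, r sinθ); lever angle φ = atan2(r sinθ, d + r cosθ).
Differentiating tanφ: φ̇ = rω(d cosθ + r)/(d² + r² + 2dr cosθ).
d² + r² + 2dr cosθ = |CA|² = 0.136298 m²;  d cosθ + r = -0.004633 m.
|ω_lever| = |0.129·5.03·-0.004633| / 0.136298 = 0.022056 rad/s.

0.0221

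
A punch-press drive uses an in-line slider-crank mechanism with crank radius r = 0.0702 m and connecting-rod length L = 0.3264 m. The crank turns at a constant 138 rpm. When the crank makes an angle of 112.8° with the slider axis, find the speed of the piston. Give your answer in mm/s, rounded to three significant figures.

ω = 2π·138/60 = 14.45 rad/s
For an in-line slider-crank, x = r cosθ + √(L² − r² sin²θ), so v = −rω sinθ·[1 + r cosθ/√(L² − r² sin²θ)].
With r = 0.0702 m, L = 0.3264 m, θ = 112.8°: √(L² − r² sin²θ) = 0.31992 m.
v = −0.0702·14.45·0.92186·[1 + 0.0702·-0.38752/0.31992] = -0.85569 m/s.
|v| = 0.85569 m/s = 855.69 mm/s.

856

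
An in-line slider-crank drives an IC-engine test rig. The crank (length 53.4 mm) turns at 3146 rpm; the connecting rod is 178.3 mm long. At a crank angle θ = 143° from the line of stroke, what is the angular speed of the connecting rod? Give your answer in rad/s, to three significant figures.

ω = 329.4 rad/s (converted from 3146 rpm).
The rod makes angle φ with the slider axis where L sinφ = r sinθ; differentiating, L cosφ·φ̇ = r ω cosθ.
L cosφ = √(L² − r² sin²θ) = 0.17538 m.
|ω_rod| = r ω |cosθ| / √(L² − r² sin²θ) = 0.0534·329.4·0.79864/0.17538 = 80.112 rad/s.

80.1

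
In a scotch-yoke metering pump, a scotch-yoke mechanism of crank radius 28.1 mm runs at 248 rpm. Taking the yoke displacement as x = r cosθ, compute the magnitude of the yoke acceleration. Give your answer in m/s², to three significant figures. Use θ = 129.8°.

ω = 25.97 rad/s (from 248 rpm).
x = r cosθ ⇒ ẍ = −rω² cosθ (ω constant).
|a| = rω²|cosθ| = 0.0281·(25.97)²·|cos 129.8°| = 12.132 m/s².

12.1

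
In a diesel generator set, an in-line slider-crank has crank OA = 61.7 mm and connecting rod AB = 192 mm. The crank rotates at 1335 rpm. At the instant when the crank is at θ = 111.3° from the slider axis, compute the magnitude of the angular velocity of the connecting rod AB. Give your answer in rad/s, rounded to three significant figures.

ω = 139.8 rad/s (converted from 1335 rpm).
The rod makes angle φ with the slider axis where L sinφ = r sinθ; differentiating, L cosφ·φ̇ = r ω cosθ.
L cosφ = √(L² − r² sin²θ) = 0.18319 m.
|ω_rod| = r ω |cosθ| / √(L² − r² sin²θ) = 0.0617·139.8·0.36325/0.18319 = 17.104 rad/s.

17.1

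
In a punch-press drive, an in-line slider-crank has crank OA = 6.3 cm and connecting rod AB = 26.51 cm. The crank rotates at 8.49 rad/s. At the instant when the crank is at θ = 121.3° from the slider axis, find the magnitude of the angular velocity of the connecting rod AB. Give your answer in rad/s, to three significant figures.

1.07

ω = 8.49 rad/s
The rod makes angle φ with the slider axis where L sinφ = r sinθ; differentiating, L cosφ·φ̇ = r ω cosθ.
L cosφ = √(L² − r² sin²θ) = 0.25958 m.
|ω_rod| = r ω |cosθ| / √(L² − r² sin²θ) = 0.063·8.49·0.51952/0.25958 = 1.0705 rad/s.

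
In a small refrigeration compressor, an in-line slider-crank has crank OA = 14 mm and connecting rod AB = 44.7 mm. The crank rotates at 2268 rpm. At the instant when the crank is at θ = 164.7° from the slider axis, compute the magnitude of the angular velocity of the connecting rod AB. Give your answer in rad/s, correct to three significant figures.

ω = 237.5 rad/s (converted from 2268 rpm).
The rod makes angle φ with the slider axis where L sinφ = r sinθ; differentiating, L cosφ·φ̇ = r ω cosθ.
L cosφ = √(L² − r² sin²θ) = 0.044547 m.
|ω_rod| = r ω |cosθ| / √(L² − r² sin²θ) = 0.014·237.5·0.96456/0.044547 = 71.996 rad/s.

72.0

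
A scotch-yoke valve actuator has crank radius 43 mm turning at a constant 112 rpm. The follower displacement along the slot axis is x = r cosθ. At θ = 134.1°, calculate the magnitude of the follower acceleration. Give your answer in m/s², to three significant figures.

4.12

ω = 11.73 rad/s (from 112 rpm).
x = r cosθ ⇒ ẍ = −rω² cosθ (ω constant).
|a| = rω²|cosθ| = 0.043·(11.73)²·|cos 134.1°| = 4.1164 m/s².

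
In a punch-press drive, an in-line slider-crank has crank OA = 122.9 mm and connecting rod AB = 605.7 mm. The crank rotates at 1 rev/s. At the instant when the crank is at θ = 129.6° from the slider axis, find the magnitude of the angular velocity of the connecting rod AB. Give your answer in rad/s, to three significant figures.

ω = 6.283 rad/s (converted from 1 rev/s).
The rod makes angle φ with the slider axis where L sinφ = r sinθ; differentiating, L cosφ·φ̇ = r ω cosθ.
L cosφ = √(L² − r² sin²θ) = 0.59825 m.
|ω_rod| = r ω |cosθ| / √(L² − r² sin²θ) = 0.1229·6.283·0.63742/0.59825 = 0.82277 rad/s.

0.823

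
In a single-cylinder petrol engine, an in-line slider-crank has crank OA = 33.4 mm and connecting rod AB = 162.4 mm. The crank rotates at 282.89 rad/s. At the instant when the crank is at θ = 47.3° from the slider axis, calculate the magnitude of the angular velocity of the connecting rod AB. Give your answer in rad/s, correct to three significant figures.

39.9

ω = 282.9 rad/s
The rod makes angle φ with the slider axis where L sinφ = r sinθ; differentiating, L cosφ·φ̇ = r ω cosθ.
L cosφ = √(L² − r² sin²θ) = 0.16053 m.
|ω_rod| = r ω |cosθ| / √(L² − r² sin²θ) = 0.0334·282.9·0.67816/0.16053 = 39.914 rad/s.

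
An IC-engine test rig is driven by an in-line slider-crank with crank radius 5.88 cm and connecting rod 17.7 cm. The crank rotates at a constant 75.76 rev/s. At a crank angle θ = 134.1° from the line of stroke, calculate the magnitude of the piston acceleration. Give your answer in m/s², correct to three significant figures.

9280

ω = 2π·75.8 = 476 rad/s
x(θ) = r cosθ + √(L² − r² sin²θ); with ω constant, a = ω²·d²x/dθ².
d²x/dθ² = −r cosθ − r²(cos2θ)/√u − r⁴ sin²2θ/(4u^{3/2}),  u = L² − r² sin²θ = 0.029546 m².
Substituting r = 0.0588 m, L = 0.177 m, θ = 134.1°: d²x/dθ² = +0.040964 m.
a = ω²·d²x/dθ² = (476)²·(+0.040964) = +9281.9 m/s²;  |a| = 9281.9 m/s².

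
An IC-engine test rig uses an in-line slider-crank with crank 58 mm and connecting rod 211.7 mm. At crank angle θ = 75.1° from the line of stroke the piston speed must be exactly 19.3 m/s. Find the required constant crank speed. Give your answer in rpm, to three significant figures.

3060

For an in-line slider-crank, |v_piston| = rω|sinθ|·[1 + r cosθ/√(L² − r² sin²θ)].
With r = 0.058 m, L = 0.2117 m, θ = 75.1°: the bracketed kinematic factor |dx/dθ| = 0.060144 m.
ω = v/|dx/dθ| = 19.3/0.060144 = 320.89 rad/s.
N = 60ω/(2π) = 3064.3 rpm.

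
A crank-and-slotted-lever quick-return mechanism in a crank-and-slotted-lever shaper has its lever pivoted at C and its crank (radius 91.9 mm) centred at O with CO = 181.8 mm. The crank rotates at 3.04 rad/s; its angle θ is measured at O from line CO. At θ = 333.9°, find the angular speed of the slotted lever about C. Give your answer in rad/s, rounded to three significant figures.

0.997

ω = 3.04 rad/s
Crank pin A relative to C: A = (d + r cosθ, r sinθ); lever angle φ = atan2(r sinθ, d + r cosθ).
Differentiating tanφ: φ̇ = rω(d cosθ + r)/(d² + r² + 2dr cosθ).
d² + r² + 2dr cosθ = |CA|² = 0.0715043 m²;  d cosθ + r = +0.25516 m.
|ω_lever| = |0.0919·3.04·+0.25516| / 0.0715043 = 0.99695 rad/s.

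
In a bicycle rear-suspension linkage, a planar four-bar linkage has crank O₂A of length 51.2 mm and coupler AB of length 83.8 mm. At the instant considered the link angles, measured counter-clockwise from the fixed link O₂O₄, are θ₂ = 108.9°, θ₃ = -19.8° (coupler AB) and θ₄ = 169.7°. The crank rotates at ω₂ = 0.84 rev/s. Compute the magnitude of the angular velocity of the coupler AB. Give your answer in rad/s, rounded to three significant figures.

ω₂ = 5.278 rad/s (from 0.84 rev/s).
Differentiating the loop-closure r₂e^{iθ₂}+r₃e^{iθ₃}=r₁+r₄e^{iθ₄} gives r₂ω₂e^{iθ₂}+r₃ω₃e^{iθ₃}=r₄ω₄e^{iθ₄}.
Eliminating the other unknown: ω₃ = r₂ω₂ sin(θ₄−θ₂) / [r₃ sin(θ₃−θ₄)].
Numerator sine = +0.87292; denominator sine = +0.16505.
Result = 0.0512·5.278·(+0.87292) / (0.0838·(+0.16505)) = +17.055 rad/s; magnitude 17.055 rad/s.

17.1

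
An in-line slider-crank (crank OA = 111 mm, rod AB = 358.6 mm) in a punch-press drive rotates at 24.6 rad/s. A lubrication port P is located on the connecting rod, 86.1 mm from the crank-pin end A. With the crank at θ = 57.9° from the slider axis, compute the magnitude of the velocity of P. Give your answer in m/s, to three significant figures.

ω = 24.6 rad/s.  Crank-pin speed |V_A| = rω = 2.7306 m/s, perpendicular to OA.
Rod angle: sinφ = −(r/L) sinθ ⇒ φ = -15.202°; ω_rod = −rω cosθ/√(L²−r²sin²θ) = -4.1931 rad/s.
V_P = V_A + ω_rod × AP, with AP = 0.0861 m along the rod.
Components: V_Px = −rω sinθ − a·ω_rod·sinφ = -2.4078 m/s;  V_Py = rω cosθ + a·ω_rod·cosφ = +1.1026 m/s.
|V_P| = √(V_Px² + V_Py²) = 2.6483 m/s.

2.65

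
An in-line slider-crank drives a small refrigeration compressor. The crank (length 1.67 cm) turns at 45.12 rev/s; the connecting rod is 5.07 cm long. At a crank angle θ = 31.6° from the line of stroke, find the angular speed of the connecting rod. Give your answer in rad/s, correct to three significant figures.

ω = 283.5 rad/s (converted from 45.12 rev/s).
The rod makes angle φ with the slider axis where L sinφ = r sinθ; differentiating, L cosφ·φ̇ = r ω cosθ.
L cosφ = √(L² − r² sin²θ) = 0.049939 m.
|ω_rod| = r ω |cosθ| / √(L² − r² sin²θ) = 0.0167·283.5·0.85173/0.049939 = 80.747 rad/s.

80.7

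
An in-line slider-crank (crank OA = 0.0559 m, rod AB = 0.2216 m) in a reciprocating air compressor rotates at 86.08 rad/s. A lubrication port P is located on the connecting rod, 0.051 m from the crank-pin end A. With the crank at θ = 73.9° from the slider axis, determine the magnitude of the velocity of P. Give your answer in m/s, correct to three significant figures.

4.81

ω = 86.08 rad/s.  Crank-pin speed |V_A| = rω = 4.8119 m/s, perpendicular to OA.
Rod angle: sinφ = −(r/L) sinθ ⇒ φ = -14.026°; ω_rod = −rω cosθ/√(L²−r²sin²θ) = -6.2067 rad/s.
V_P = V_A + ω_rod × AP, with AP = 0.051 m along the rod.
Components: V_Px = −rω sinθ − a·ω_rod·sinφ = -4.6999 m/s;  V_Py = rω cosθ + a·ω_rod·cosφ = +1.0273 m/s.
|V_P| = √(V_Px² + V_Py²) = 4.8108 m/s.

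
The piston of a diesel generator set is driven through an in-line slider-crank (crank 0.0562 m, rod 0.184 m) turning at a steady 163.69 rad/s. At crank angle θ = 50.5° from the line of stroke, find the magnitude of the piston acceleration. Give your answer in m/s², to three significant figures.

879

ω = 163.7 rad/s
x(θ) = r cosθ + √(L² − r² sin²θ); with ω constant, a = ω²·d²x/dθ².
d²x/dθ² = −r cosθ − r²(cos2θ)/√u − r⁴ sin²2θ/(4u^{3/2}),  u = L² − r² sin²θ = 0.0319755 m².
Substituting r = 0.0562 m, L = 0.184 m, θ = 50.5°: d²x/dθ² = -0.032798 m.
a = ω²·d²x/dθ² = (163.7)²·(-0.032798) = -878.79 m/s²;  |a| = 878.79 m/s².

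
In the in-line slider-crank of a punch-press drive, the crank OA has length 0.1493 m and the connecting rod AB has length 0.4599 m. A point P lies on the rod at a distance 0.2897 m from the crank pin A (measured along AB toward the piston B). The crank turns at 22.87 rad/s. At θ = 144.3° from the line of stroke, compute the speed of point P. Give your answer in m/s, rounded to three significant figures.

ω = 22.87 rad/s.  Crank-pin speed |V_A| = rω = 3.4145 m/s, perpendicular to OA.
Rod angle: sinφ = −(r/L) sinθ ⇒ φ = -10.920°; ω_rod = −rω cosθ/√(L²−r²sin²θ) = +6.1404 rad/s.
V_P = V_A + ω_rod × AP, with AP = 0.2897 m along the rod.
Components: V_Px = −rω sinθ − a·ω_rod·sinφ = -1.6555 m/s;  V_Py = rω cosθ + a·ω_rod·cosφ = -1.0262 m/s.
|V_P| = √(V_Px² + V_Py²) = 1.9478 m/s.

1.95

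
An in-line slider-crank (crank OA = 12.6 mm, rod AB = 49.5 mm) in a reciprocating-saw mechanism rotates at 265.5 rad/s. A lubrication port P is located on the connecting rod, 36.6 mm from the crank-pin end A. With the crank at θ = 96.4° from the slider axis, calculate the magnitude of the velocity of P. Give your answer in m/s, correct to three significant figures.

3.25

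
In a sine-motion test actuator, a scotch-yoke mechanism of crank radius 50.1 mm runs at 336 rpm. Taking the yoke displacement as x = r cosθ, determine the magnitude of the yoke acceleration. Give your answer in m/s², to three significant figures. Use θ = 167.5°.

ω = 35.19 rad/s (from 336 rpm).
x = r cosθ ⇒ ẍ = −rω² cosθ (ω constant).
|a| = rω²|cosθ| = 0.0501·(35.19)²·|cos 167.5°| = 60.556 m/s².

60.6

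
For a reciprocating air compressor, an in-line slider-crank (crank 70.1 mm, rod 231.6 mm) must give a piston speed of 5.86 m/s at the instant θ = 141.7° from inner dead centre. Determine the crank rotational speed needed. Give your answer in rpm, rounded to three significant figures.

For an in-line slider-crank, |v_piston| = rω|sinθ|·[1 + r cosθ/√(L² − r² sin²θ)].
With r = 0.0701 m, L = 0.2316 m, θ = 141.7°: the bracketed kinematic factor |dx/dθ| = 0.03294 m.
ω = v/|dx/dθ| = 5.86/0.03294 = 177.9 rad/s.
N = 60ω/(2π) = 1698.8 rpm.

1700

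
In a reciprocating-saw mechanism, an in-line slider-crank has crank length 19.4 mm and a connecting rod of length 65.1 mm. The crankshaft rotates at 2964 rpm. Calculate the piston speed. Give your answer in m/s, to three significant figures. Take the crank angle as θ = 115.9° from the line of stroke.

4.68

ω = 2π·2964/60 = 310.4 rad/s
For an in-line slider-crank, x = r cosθ + √(L² − r² sin²θ), so v = −rω sinθ·[1 + r cosθ/√(L² − r² sin²θ)].
With r = 0.0194 m, L = 0.0651 m, θ = 115.9°: √(L² − r² sin²θ) = 0.062717 m.
v = −0.0194·310.4·0.89956·[1 + 0.0194·-0.43680/0.062717] = -4.6849 m/s.
|v| = 4.6849 m/s.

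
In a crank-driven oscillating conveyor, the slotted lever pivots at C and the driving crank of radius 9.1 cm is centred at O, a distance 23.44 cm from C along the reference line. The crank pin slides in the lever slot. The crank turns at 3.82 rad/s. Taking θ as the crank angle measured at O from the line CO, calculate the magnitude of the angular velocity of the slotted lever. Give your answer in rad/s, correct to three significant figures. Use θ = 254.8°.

0.197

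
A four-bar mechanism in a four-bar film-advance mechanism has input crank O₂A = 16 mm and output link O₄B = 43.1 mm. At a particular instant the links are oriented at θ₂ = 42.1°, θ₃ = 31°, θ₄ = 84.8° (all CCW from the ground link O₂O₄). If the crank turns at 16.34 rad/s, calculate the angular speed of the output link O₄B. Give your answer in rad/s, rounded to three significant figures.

1.45

ω₂ = 16.34 rad/s
Differentiating the loop-closure r₂e^{iθ₂}+r₃e^{iθ₃}=r₁+r₄e^{iθ₄} gives r₂ω₂e^{iθ₂}+r₃ω₃e^{iθ₃}=r₄ω₄e^{iθ₄}.
Eliminating the other unknown: ω₄ = r₂ω₂ sin(θ₂−θ₃) / [r₄ sin(θ₄−θ₃)].
Numerator sine = +0.19252; denominator sine = +0.80696.
Result = 0.016·16.34·(+0.19252) / (0.0431·(+0.80696)) = +1.4472 rad/s; magnitude 1.4472 rad/s.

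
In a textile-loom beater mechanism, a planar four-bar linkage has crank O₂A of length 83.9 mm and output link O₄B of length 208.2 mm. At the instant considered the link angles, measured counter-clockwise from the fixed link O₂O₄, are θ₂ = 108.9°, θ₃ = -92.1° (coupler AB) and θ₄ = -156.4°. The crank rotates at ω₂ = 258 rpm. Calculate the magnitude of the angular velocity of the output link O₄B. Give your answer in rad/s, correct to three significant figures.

4.33

ω₂ = 27.02 rad/s (from 258 rpm).
Differentiating the loop-closure r₂e^{iθ₂}+r₃e^{iθ₃}=r₁+r₄e^{iθ₄} gives r₂ω₂e^{iθ₂}+r₃ω₃e^{iθ₃}=r₄ω₄e^{iθ₄}.
Eliminating the other unknown: ω₄ = r₂ω₂ sin(θ₂−θ₃) / [r₄ sin(θ₄−θ₃)].
Numerator sine = -0.35837; denominator sine = -0.90108.
Result = 0.0839·27.02·(-0.35837) / (0.2082·(-0.90108)) = +4.3301 rad/s; magnitude 4.3301 rad/s.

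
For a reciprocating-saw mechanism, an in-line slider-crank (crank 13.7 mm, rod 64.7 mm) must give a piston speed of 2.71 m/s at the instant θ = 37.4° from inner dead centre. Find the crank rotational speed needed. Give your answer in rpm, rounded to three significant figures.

2660

For an in-line slider-crank, |v_piston| = rω|sinθ|·[1 + r cosθ/√(L² − r² sin²θ)].
With r = 0.0137 m, L = 0.0647 m, θ = 37.4°: the bracketed kinematic factor |dx/dθ| = 0.0097325 m.
ω = v/|dx/dθ| = 2.71/0.0097325 = 278.45 rad/s.
N = 60ω/(2π) = 2659 rpm.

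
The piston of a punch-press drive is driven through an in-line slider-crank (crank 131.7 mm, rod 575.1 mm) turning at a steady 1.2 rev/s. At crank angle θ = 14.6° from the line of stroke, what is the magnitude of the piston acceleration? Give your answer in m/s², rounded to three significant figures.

ω = 2π·1.2 = 7.54 rad/s
x(θ) = r cosθ + √(L² − r² sin²θ); with ω constant, a = ω²·d²x/dθ².
d²x/dθ² = −r cosθ − r²(cos2θ)/√u − r⁴ sin²2θ/(4u^{3/2}),  u = L² − r² sin²θ = 0.329638 m².
Substituting r = 0.1317 m, L = 0.5751 m, θ = 14.6°: d²x/dθ² = -0.15391 m.
a = ω²·d²x/dθ² = (7.54)²·(-0.15391) = -8.7498 m/s²;  |a| = 8.7498 m/s².

8.75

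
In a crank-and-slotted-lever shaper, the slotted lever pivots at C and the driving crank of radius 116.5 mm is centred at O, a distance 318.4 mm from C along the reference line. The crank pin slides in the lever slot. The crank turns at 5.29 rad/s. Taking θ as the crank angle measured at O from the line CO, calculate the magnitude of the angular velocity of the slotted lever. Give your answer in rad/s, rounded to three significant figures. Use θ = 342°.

ω = 5.29 rad/s
Crank pin A relative to C: A = (d + r cosθ, r sinθ); lever angle φ = atan2(r sinθ, d + r cosθ).
Differentiating tanφ: φ̇ = rω(d cosθ + r)/(d² + r² + 2dr cosθ).
d² + r² + 2dr cosθ = |CA|² = 0.185507 m²;  d cosθ + r = +0.41932 m.
|ω_lever| = |0.1165·5.29·+0.41932| / 0.185507 = 1.393 rad/s.

1.39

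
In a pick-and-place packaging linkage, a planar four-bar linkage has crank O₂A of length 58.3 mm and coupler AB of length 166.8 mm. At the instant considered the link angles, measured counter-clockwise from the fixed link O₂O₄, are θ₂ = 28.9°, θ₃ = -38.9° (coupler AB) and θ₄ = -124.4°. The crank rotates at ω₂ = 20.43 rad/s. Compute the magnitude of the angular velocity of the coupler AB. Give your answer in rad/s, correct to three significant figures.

ω₂ = 20.43 rad/s
Differentiating the loop-closure r₂e^{iθ₂}+r₃e^{iθ₃}=r₁+r₄e^{iθ₄} gives r₂ω₂e^{iθ₂}+r₃ω₃e^{iθ₃}=r₄ω₄e^{iθ₄}.
Eliminating the other unknown: ω₃ = r₂ω₂ sin(θ₄−θ₂) / [r₃ sin(θ₃−θ₄)].
Numerator sine = -0.44932; denominator sine = +0.99692.
Result = 0.0583·20.43·(-0.44932) / (0.1668·(+0.99692)) = -3.2184 rad/s; magnitude 3.2184 rad/s.

3.22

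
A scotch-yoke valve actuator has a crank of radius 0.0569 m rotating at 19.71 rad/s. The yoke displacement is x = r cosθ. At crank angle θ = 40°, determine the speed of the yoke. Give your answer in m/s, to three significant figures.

0.721

ω = 19.71 rad/s
x = r cosθ ⇒ ẋ = −rω sinθ.
|v| = rω|sinθ| = 0.0569·19.71·|sin 40°| = 0.72089 m/s.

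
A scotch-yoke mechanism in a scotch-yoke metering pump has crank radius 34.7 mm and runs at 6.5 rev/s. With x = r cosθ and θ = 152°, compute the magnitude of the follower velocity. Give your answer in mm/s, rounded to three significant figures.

ω = 40.84 rad/s (from 6.5 rev/s).
x = r cosθ ⇒ ẋ = −rω sinθ.
|v| = rω|sinθ| = 0.0347·40.84·|sin 152°| = 0.66532 m/s = 665.32 mm/s.

665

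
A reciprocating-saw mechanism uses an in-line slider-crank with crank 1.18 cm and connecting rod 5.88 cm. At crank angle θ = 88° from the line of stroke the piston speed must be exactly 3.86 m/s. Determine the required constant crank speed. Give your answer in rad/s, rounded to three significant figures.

325

For an in-line slider-crank, |v_piston| = rω|sinθ|·[1 + r cosθ/√(L² − r² sin²θ)].
With r = 0.0118 m, L = 0.0588 m, θ = 88°: the bracketed kinematic factor |dx/dθ| = 0.011877 m.
ω = v/|dx/dθ| = 3.86/0.011877 = 324.99 rad/s.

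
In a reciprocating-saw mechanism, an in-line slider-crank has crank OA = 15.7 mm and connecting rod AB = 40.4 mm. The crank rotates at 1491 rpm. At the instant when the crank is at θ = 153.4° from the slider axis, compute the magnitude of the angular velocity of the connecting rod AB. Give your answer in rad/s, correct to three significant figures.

55.1

ω = 156.1 rad/s (converted from 1491 rpm).
The rod makes angle φ with the slider axis where L sinφ = r sinθ; differentiating, L cosφ·φ̇ = r ω cosθ.
L cosφ = √(L² − r² sin²θ) = 0.039784 m.
|ω_rod| = r ω |cosθ| / √(L² − r² sin²θ) = 0.0157·156.1·0.89415/0.039784 = 55.095 rad/s.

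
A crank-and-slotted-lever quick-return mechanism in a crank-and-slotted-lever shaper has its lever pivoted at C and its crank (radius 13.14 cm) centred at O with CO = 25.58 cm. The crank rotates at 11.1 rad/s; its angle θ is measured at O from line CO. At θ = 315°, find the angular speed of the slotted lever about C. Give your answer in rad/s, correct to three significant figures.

ω = 11.1 rad/s
Crank pin A relative to C: A = (d + r cosθ, r sinθ); lever angle φ = atan2(r sinθ, d + r cosθ).
Differentiating tanφ: φ̇ = rω(d cosθ + r)/(d² + r² + 2dr cosθ).
d² + r² + 2dr cosθ = |CA|² = 0.130234 m²;  d cosθ + r = +0.31228 m.
|ω_lever| = |0.1314·11.1·+0.31228| / 0.130234 = 3.4973 rad/s.

3.50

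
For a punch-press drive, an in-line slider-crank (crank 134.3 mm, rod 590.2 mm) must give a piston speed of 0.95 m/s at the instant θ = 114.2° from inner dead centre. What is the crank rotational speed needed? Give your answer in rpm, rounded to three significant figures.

81.9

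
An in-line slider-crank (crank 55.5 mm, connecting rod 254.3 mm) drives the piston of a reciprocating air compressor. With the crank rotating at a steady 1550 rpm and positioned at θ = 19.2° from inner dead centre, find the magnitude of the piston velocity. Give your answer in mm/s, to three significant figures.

ω = 2π·1550/60 = 162.3 rad/s
For an in-line slider-crank, x = r cosθ + √(L² − r² sin²θ), so v = −rω sinθ·[1 + r cosθ/√(L² − r² sin²θ)].
With r = 0.0555 m, L = 0.2543 m, θ = 19.2°: √(L² − r² sin²θ) = 0.25364 m.
v = −0.0555·162.3·0.32887·[1 + 0.0555·0.94438/0.25364] = -3.5748 m/s.
|v| = 3.5748 m/s = 3574.8 mm/s.

3570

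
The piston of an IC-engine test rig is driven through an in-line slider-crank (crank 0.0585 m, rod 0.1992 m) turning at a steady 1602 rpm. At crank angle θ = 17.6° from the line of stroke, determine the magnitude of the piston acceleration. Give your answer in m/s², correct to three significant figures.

1970

ω = 2π·1602/60 = 167.8 rad/s
x(θ) = r cosθ + √(L² − r² sin²θ); with ω constant, a = ω²·d²x/dθ².
d²x/dθ² = −r cosθ − r²(cos2θ)/√u − r⁴ sin²2θ/(4u^{3/2}),  u = L² − r² sin²θ = 0.0393678 m².
Substituting r = 0.0585 m, L = 0.1992 m, θ = 17.6°: d²x/dθ² = -0.06998 m.
a = ω²·d²x/dθ² = (167.8)²·(-0.06998) = -1969.5 m/s²;  |a| = 1969.5 m/s².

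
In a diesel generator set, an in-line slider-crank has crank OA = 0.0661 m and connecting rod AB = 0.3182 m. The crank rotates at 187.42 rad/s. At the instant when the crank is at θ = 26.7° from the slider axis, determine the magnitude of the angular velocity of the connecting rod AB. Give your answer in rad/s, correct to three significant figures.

34.9

ω = 187.4 rad/s
The rod makes angle φ with the slider axis where L sinφ = r sinθ; differentiating, L cosφ·φ̇ = r ω cosθ.
L cosφ = √(L² − r² sin²θ) = 0.31681 m.
|ω_rod| = r ω |cosθ| / √(L² − r² sin²θ) = 0.0661·187.4·0.89337/0.31681 = 34.934 rad/s.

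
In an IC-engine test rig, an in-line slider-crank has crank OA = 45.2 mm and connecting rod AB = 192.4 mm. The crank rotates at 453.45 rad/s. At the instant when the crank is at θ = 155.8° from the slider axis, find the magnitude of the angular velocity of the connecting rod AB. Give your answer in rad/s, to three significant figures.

ω = 453.4 rad/s
The rod makes angle φ with the slider axis where L sinφ = r sinθ; differentiating, L cosφ·φ̇ = r ω cosθ.
L cosφ = √(L² − r² sin²θ) = 0.19151 m.
|ω_rod| = r ω |cosθ| / √(L² − r² sin²θ) = 0.0452·453.4·0.91212/0.19151 = 97.62 rad/s.

97.6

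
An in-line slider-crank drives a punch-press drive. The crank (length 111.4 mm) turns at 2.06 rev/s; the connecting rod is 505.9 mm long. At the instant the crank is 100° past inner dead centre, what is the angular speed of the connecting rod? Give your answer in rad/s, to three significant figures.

ω = 12.94 rad/s (converted from 2.06 rev/s).
The rod makes angle φ with the slider axis where L sinφ = r sinθ; differentiating, L cosφ·φ̇ = r ω cosθ.
L cosφ = √(L² − r² sin²θ) = 0.49386 m.
|ω_rod| = r ω |cosθ| / √(L² − r² sin²θ) = 0.1114·12.94·0.17365/0.49386 = 0.50699 rad/s.

0.507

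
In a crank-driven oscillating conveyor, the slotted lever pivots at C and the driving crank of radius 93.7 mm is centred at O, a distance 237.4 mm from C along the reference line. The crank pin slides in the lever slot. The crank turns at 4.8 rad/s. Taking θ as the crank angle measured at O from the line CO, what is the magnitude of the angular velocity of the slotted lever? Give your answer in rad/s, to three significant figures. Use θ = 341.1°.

ω = 4.8 rad/s
Crank pin A relative to C: A = (d + r cosθ, r sinθ); lever angle φ = atan2(r sinθ, d + r cosθ).
Differentiating tanφ: φ̇ = rω(d cosθ + r)/(d² + r² + 2dr cosθ).
d² + r² + 2dr cosθ = |CA|² = 0.107229 m²;  d cosθ + r = +0.3183 m.
|ω_lever| = |0.0937·4.8·+0.3183| / 0.107229 = 1.3351 rad/s.

1.34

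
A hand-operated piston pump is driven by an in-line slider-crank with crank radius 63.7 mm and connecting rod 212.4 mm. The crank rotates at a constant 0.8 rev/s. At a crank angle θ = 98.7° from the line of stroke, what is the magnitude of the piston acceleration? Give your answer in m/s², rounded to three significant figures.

0.725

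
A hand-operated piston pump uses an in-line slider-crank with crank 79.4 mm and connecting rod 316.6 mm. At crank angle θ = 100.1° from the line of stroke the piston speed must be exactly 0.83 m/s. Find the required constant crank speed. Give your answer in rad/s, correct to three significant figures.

For an in-line slider-crank, |v_piston| = rω|sinθ|·[1 + r cosθ/√(L² − r² sin²θ)].
With r = 0.0794 m, L = 0.3166 m, θ = 100.1°: the bracketed kinematic factor |dx/dθ| = 0.074622 m.
ω = v/|dx/dθ| = 0.83/0.074622 = 11.123 rad/s.

11.1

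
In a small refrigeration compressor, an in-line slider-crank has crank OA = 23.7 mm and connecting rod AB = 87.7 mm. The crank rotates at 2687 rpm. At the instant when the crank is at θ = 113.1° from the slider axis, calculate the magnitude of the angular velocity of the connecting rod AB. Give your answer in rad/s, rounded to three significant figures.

30.8

ω = 281.4 rad/s (converted from 2687 rpm).
The rod makes angle φ with the slider axis where L sinφ = r sinθ; differentiating, L cosφ·φ̇ = r ω cosθ.
L cosφ = √(L² − r² sin²θ) = 0.084947 m.
|ω_rod| = r ω |cosθ| / √(L² − r² sin²θ) = 0.0237·281.4·0.39234/0.084947 = 30.8 rad/s.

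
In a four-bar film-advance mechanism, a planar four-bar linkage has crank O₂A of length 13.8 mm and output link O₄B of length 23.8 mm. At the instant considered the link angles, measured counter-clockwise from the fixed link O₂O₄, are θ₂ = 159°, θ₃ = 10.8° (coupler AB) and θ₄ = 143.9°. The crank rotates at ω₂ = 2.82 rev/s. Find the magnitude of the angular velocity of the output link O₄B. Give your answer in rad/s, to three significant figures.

7.41

ω₂ = 17.72 rad/s (from 2.82 rev/s).
Differentiating the loop-closure r₂e^{iθ₂}+r₃e^{iθ₃}=r₁+r₄e^{iθ₄} gives r₂ω₂e^{iθ₂}+r₃ω₃e^{iθ₃}=r₄ω₄e^{iθ₄}.
Eliminating the other unknown: ω₄ = r₂ω₂ sin(θ₂−θ₃) / [r₄ sin(θ₄−θ₃)].
Numerator sine = +0.52696; denominator sine = +0.73016.
Result = 0.0138·17.72·(+0.52696) / (0.0238·(+0.73016)) = +7.4146 rad/s; magnitude 7.4146 rad/s.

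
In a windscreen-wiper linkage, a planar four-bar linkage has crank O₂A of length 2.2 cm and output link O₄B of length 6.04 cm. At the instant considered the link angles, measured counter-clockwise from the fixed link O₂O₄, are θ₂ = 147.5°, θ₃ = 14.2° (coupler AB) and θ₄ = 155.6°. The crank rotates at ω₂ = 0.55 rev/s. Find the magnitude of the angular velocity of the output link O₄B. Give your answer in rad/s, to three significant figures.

1.47

ω₂ = 3.456 rad/s (from 0.55 rev/s).
Differentiating the loop-closure r₂e^{iθ₂}+r₃e^{iθ₃}=r₁+r₄e^{iθ₄} gives r₂ω₂e^{iθ₂}+r₃ω₃e^{iθ₃}=r₄ω₄e^{iθ₄}.
Eliminating the other unknown: ω₄ = r₂ω₂ sin(θ₂−θ₃) / [r₄ sin(θ₄−θ₃)].
Numerator sine = +0.72777; denominator sine = +0.62388.
Result = 0.022·3.456·(+0.72777) / (0.0604·(+0.62388)) = +1.4683 rad/s; magnitude 1.4683 rad/s.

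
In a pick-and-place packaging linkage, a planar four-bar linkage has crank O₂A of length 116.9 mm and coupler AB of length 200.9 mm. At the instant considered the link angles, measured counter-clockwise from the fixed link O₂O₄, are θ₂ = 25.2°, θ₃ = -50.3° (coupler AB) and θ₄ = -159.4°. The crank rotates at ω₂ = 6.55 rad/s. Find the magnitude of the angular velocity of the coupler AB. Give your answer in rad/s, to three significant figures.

0.323

ω₂ = 6.55 rad/s
Differentiating the loop-closure r₂e^{iθ₂}+r₃e^{iθ₃}=r₁+r₄e^{iθ₄} gives r₂ω₂e^{iθ₂}+r₃ω₃e^{iθ₃}=r₄ω₄e^{iθ₄}.
Eliminating the other unknown: ω₃ = r₂ω₂ sin(θ₄−θ₂) / [r₃ sin(θ₃−θ₄)].
Numerator sine = +0.08020; denominator sine = +0.94495.
Result = 0.1169·6.55·(+0.08020) / (0.2009·(+0.94495)) = +0.32347 rad/s; magnitude 0.32347 rad/s.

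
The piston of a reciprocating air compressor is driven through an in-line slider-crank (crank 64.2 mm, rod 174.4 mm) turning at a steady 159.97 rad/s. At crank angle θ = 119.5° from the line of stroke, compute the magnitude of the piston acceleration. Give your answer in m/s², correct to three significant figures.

1120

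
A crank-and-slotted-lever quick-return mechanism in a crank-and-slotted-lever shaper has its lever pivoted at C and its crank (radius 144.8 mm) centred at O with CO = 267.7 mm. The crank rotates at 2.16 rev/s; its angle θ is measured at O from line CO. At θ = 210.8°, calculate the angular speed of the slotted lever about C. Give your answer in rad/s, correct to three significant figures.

6.43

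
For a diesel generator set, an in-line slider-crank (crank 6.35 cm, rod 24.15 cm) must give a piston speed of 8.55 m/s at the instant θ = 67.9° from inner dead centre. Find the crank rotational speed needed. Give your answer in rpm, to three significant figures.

1260

For an in-line slider-crank, |v_piston| = rω|sinθ|·[1 + r cosθ/√(L² − r² sin²θ)].
With r = 0.0635 m, L = 0.2415 m, θ = 67.9°: the bracketed kinematic factor |dx/dθ| = 0.064836 m.
ω = v/|dx/dθ| = 8.55/0.064836 = 131.87 rad/s.
N = 60ω/(2π) = 1259.3 rpm.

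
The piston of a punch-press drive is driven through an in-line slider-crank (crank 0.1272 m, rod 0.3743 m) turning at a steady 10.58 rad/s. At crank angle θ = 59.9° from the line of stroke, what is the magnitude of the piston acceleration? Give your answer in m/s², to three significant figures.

4.75

ω = 10.58 rad/s
x(θ) = r cosθ + √(L² − r² sin²θ); with ω constant, a = ω²·d²x/dθ².
d²x/dθ² = −r cosθ − r²(cos2θ)/√u − r⁴ sin²2θ/(4u^{3/2}),  u = L² − r² sin²θ = 0.12799 m².
Substituting r = 0.1272 m, L = 0.3743 m, θ = 59.9°: d²x/dθ² = -0.042392 m.
a = ω²·d²x/dθ² = (10.58)²·(-0.042392) = -4.7453 m/s²;  |a| = 4.7453 m/s².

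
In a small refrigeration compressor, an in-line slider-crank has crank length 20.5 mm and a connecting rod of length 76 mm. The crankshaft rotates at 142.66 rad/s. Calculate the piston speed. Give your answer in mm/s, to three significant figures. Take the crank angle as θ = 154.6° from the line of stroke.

947

ω = 142.7 rad/s
For an in-line slider-crank, x = r cosθ + √(L² − r² sin²θ), so v = −rω sinθ·[1 + r cosθ/√(L² − r² sin²θ)].
With r = 0.0205 m, L = 0.076 m, θ = 154.6°: √(L² − r² sin²θ) = 0.07549 m.
v = −0.0205·142.7·0.42894·[1 + 0.0205·-0.90334/0.07549] = -0.94671 m/s.
|v| = 0.94671 m/s = 946.71 mm/s.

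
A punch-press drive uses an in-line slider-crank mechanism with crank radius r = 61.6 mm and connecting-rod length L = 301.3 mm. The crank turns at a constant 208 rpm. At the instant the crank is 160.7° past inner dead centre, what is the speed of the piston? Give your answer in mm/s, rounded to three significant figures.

358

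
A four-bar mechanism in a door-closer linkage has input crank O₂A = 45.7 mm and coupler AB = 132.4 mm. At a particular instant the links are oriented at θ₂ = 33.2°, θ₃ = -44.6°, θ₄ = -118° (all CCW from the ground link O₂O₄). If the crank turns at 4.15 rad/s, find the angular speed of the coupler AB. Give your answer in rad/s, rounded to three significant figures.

ω₂ = 4.15 rad/s
Differentiating the loop-closure r₂e^{iθ₂}+r₃e^{iθ₃}=r₁+r₄e^{iθ₄} gives r₂ω₂e^{iθ₂}+r₃ω₃e^{iθ₃}=r₄ω₄e^{iθ₄}.
Eliminating the other unknown: ω₃ = r₂ω₂ sin(θ₄−θ₂) / [r₃ sin(θ₃−θ₄)].
Numerator sine = -0.48175; denominator sine = +0.95832.
Result = 0.0457·4.15·(-0.48175) / (0.1324·(+0.95832)) = -0.72009 rad/s; magnitude 0.72009 rad/s.

0.720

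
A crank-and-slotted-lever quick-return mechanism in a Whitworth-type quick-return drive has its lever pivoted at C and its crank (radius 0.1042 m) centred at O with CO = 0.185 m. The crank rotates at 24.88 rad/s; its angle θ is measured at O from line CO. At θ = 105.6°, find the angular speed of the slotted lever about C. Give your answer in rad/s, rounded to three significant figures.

ω = 24.88 rad/s
Crank pin A relative to C: A = (d + r cosθ, r sinθ); lever angle φ = atan2(r sinθ, d + r cosθ).
Differentiating tanφ: φ̇ = rω(d cosθ + r)/(d² + r² + 2dr cosθ).
d² + r² + 2dr cosθ = |CA|² = 0.0347147 m²;  d cosθ + r = +0.05445 m.
|ω_lever| = |0.1042·24.88·+0.05445| / 0.0347147 = 4.0663 rad/s.

4.07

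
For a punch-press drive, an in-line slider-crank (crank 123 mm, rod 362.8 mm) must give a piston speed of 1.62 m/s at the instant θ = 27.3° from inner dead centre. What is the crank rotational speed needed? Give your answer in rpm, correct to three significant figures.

For an in-line slider-crank, |v_piston| = rω|sinθ|·[1 + r cosθ/√(L² − r² sin²θ)].
With r = 0.123 m, L = 0.3628 m, θ = 27.3°: the bracketed kinematic factor |dx/dθ| = 0.073619 m.
ω = v/|dx/dθ| = 1.62/0.073619 = 22.005 rad/s.
N = 60ω/(2π) = 210.13 rpm.

210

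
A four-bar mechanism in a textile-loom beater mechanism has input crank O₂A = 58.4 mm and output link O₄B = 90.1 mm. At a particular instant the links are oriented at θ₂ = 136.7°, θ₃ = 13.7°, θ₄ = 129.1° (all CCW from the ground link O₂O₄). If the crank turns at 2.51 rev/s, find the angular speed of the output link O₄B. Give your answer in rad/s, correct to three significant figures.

9.49

ω₂ = 15.77 rad/s (from 2.51 rev/s).
Differentiating the loop-closure r₂e^{iθ₂}+r₃e^{iθ₃}=r₁+r₄e^{iθ₄} gives r₂ω₂e^{iθ₂}+r₃ω₃e^{iθ₃}=r₄ω₄e^{iθ₄}.
Eliminating the other unknown: ω₄ = r₂ω₂ sin(θ₂−θ₃) / [r₄ sin(θ₄−θ₃)].
Numerator sine = +0.83867; denominator sine = +0.90334.
Result = 0.0584·15.77·(+0.83867) / (0.0901·(+0.90334)) = +9.4904 rad/s; magnitude 9.4904 rad/s.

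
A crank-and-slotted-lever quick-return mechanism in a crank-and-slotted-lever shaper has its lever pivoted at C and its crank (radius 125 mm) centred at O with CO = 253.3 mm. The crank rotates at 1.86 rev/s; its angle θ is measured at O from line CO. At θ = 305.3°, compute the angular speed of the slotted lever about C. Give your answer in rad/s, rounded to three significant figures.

3.41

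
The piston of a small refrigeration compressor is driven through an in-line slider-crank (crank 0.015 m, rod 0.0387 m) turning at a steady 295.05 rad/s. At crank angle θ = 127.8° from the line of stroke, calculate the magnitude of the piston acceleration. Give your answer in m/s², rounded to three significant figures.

912

ω = 295.1 rad/s
x(θ) = r cosθ + √(L² − r² sin²θ); with ω constant, a = ω²·d²x/dθ².
d²x/dθ² = −r cosθ − r²(cos2θ)/√u − r⁴ sin²2θ/(4u^{3/2}),  u = L² − r² sin²θ = 0.00135721 m².
Substituting r = 0.015 m, L = 0.0387 m, θ = 127.8°: d²x/dθ² = +0.010475 m.
a = ω²·d²x/dθ² = (295.1)²·(+0.010475) = +911.9 m/s²;  |a| = 911.9 m/s².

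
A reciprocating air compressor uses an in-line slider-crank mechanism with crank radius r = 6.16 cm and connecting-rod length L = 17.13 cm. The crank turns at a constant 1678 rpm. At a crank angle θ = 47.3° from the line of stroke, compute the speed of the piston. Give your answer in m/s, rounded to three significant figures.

9.97

ω = 2π·1678/60 = 175.7 rad/s
For an in-line slider-crank, x = r cosθ + √(L² − r² sin²θ), so v = −rω sinθ·[1 + r cosθ/√(L² − r² sin²θ)].
With r = 0.0616 m, L = 0.1713 m, θ = 47.3°: √(L² − r² sin²θ) = 0.16521 m.
v = −0.0616·175.7·0.73491·[1 + 0.0616·0.67816/0.16521] = -9.9664 m/s.
|v| = 9.9664 m/s.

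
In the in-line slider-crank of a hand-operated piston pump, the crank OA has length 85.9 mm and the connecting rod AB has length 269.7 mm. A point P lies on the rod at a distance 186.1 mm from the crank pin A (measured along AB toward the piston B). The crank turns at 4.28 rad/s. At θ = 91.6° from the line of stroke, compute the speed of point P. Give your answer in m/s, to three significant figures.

ω = 4.28 rad/s.  Crank-pin speed |V_A| = rω = 0.36765 m/s, perpendicular to OA.
Rod angle: sinφ = −(r/L) sinθ ⇒ φ = -18.565°; ω_rod = −rω cosθ/√(L²−r²sin²θ) = +0.040152 rad/s.
V_P = V_A + ω_rod × AP, with AP = 0.1861 m along the rod.
Components: V_Px = −rω sinθ − a·ω_rod·sinφ = -0.36513 m/s;  V_Py = rω cosθ + a·ω_rod·cosφ = -0.003182 m/s.
|V_P| = √(V_Px² + V_Py²) = 0.36514 m/s.

0.365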